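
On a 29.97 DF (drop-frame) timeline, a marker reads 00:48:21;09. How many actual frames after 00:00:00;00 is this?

86951

Complete 10-minute blocks: 4, each 17982 frames → 71928.
Remaining 8 whole minutes in the current block: 1800 + 7 × 1798 = 14386 frames.
Within the current minute: 21 × 30 + 9 − 2 = 637 (labels ;00/;01 skipped at this minute). Total = 71928 + 14386 + 637 = 86951.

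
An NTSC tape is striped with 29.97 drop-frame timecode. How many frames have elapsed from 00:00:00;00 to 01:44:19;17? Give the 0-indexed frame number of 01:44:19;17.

187599

As if non-drop at 30 labels/s: (1 × 3600 + 44 × 60 + 19) × 30 + 17 = 187787.
Minute boundaries passed: 104; those not divisible by 10: 104 − 10 = 94; dropped labels = 2 × 94 = 188.
Actual frame index = 187787 − 188 = 187599.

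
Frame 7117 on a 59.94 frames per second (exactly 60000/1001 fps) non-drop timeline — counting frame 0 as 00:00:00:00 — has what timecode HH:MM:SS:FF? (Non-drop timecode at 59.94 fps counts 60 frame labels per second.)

7117 ÷ 60 = 118 full seconds, remainder 37 frames.
118 s = 0 h 1 min 58 s.
Timecode: 00:01:58:37.

00:01:58:37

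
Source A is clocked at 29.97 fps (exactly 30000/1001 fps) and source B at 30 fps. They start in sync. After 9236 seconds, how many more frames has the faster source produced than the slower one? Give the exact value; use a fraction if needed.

A emits 30000/1001 × 9236 = 277080000/1001 frames; B emits 30 × 9236 = 277080.
Difference = 277080/1001 frames (≈ 276.8032); B is ahead of A.

277080/1001 frames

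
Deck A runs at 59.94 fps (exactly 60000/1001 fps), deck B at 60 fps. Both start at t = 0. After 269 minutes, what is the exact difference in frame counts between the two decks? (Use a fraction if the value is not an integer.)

269 min = 16140 s.
A emits 60000/1001 × 16140 = 968400000/1001 frames; B emits 60 × 16140 = 968400.
Difference = 968400/1001 frames (≈ 967.4326); B is ahead of A.

968400/1001 frames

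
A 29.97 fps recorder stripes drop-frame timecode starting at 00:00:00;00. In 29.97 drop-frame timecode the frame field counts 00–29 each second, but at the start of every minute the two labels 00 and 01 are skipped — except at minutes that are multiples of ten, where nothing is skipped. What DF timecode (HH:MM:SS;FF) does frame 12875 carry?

Ten DF minutes hold 17982 frames, so frame 12875 lies in block 0 (frames 0–17981) with 12875 frames into that block.
The block's first minute is 1800 frames and the rest 1798 each; 12875 frames reaches minute 7, so 0 × 18 + 7 × 2 = 14 labels have been skipped so far.
Adding those back, label number 12875 + 14 = 12889 at 30 labels/s is 429 s + 19 f = 0 h 7 min 9 s frame 19, i.e. 00:07:09;19.

00:07:09;19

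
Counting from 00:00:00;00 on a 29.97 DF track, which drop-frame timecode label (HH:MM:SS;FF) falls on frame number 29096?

00:16:10;26

Ten DF minutes hold 17982 frames, so frame 29096 lies in block 1 (frames 17982–35963) with 11114 frames into that block.
The block's first minute is 1800 frames and the rest 1798 each; 11114 frames reaches minute 6, so 1 × 18 + 6 × 2 = 30 labels have been skipped so far.
Adding those back, label number 29096 + 30 = 29126 at 30 labels/s is 970 s + 26 f = 0 h 16 min 10 s frame 26, i.e. 00:16:10;26.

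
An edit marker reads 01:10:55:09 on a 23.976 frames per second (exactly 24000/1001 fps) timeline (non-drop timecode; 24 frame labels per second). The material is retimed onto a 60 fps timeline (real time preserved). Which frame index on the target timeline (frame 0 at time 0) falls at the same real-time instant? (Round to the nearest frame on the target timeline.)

frame 255578

Source frame index: (1×3600 + 10×60 + 55) × 24 + 9 = 102129.
Real time: 102129 / (24000/1001) = 34077043/8000 s.
Target frame: (34077043/8000) × (60) = 102231129/400 ≈ 255577.823 → 255578.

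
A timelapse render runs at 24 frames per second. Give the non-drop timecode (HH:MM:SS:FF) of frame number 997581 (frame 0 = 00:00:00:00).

11:32:45:21

997581 ÷ 24 = 41565 full seconds, remainder 21 frames.
41565 s = 11 h 32 min 45 s.
Timecode: 11:32:45:21.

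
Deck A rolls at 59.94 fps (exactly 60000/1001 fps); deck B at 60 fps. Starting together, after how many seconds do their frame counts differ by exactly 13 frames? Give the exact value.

13013/60 seconds

The gap grows by |60 − 60000/1001| = 60/1001 frames per second.
Time for a 13-frame gap: 13 ÷ (60/1001) = 13013/60 s.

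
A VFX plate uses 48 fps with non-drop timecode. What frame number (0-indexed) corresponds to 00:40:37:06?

frame 116982

Total seconds to the label: (0 × 3600 + 40 × 60 + 37) = 2437.
Frame index = 2437 × 48 + 6 = 116982.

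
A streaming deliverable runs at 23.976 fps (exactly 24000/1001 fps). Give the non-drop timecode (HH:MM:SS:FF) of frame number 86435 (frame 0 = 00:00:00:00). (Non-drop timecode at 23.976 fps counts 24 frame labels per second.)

86435 ÷ 24 = 3601 full seconds, remainder 11 frames.
3601 s = 1 h 0 min 1 s.
Timecode: 01:00:01:11.

01:00:01:11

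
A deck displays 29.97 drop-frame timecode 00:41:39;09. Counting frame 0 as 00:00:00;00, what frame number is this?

74905

As if non-drop at 30 labels/s: (0 × 3600 + 41 × 60 + 39) × 30 + 9 = 74979.
Minute boundaries passed: 41; those not divisible by 10: 41 − 4 = 37; dropped labels = 2 × 37 = 74.
Actual frame index = 74979 − 74 = 74905.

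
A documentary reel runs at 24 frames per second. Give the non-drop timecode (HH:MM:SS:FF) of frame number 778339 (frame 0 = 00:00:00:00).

09:00:30:19

778339 ÷ 24 = 32430 full seconds, remainder 19 frames.
32430 s = 9 h 0 min 30 s.
Timecode: 09:00:30:19.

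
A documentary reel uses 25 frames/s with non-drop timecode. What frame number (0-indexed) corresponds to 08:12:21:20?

Total seconds to the label: (8 × 3600 + 12 × 60 + 21) = 29541.
Frame index = 29541 × 25 + 20 = 738545.

738545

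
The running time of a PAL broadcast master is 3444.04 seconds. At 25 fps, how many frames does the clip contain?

86101 frames

Frames = 3444.04 × 25 = 86101.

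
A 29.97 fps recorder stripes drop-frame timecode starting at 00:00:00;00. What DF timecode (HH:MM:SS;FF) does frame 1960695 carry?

Ten DF minutes hold 17982 frames, so frame 1960695 lies in block 109 (frames 1960038–1978019) with 657 frames into that block.
The block's first minute is 1800 frames and the rest 1798 each; 657 frames reaches minute 0, so 109 × 18 + 0 × 2 = 1962 labels have been skipped so far.
Adding those back, label number 1960695 + 1962 = 1962657 at 30 labels/s is 65421 s + 27 f = 18 h 10 min 21 s frame 27, i.e. 18:10:21;27.

18:10:21;27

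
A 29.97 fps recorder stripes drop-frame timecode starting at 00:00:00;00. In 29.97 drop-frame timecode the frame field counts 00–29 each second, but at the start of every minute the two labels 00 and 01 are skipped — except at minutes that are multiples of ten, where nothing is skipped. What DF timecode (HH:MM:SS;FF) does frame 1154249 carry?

10:41:53;13

Ten DF minutes hold 17982 frames, so frame 1154249 lies in block 64 (frames 1150848–1168829) with 3401 frames into that block.
The block's first minute is 1800 frames and the rest 1798 each; 3401 frames reaches minute 1, so 64 × 18 + 1 × 2 = 1154 labels have been skipped so far.
Adding those back, label number 1154249 + 1154 = 1155403 at 30 labels/s is 38513 s + 13 f = 10 h 41 min 53 s frame 13, i.e. 10:41:53;13.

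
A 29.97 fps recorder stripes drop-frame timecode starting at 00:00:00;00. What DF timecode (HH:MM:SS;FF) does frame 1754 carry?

Ten DF minutes hold 17982 frames, so frame 1754 lies in block 0 (frames 0–17981) with 1754 frames into that block.
The block's first minute is 1800 frames and the rest 1798 each; 1754 frames reaches minute 0, so 0 × 18 + 0 × 2 = 0 labels have been skipped so far.
Adding those back, label number 1754 + 0 = 1754 at 30 labels/s is 58 s + 14 f = 0 h 0 min 58 s frame 14, i.e. 00:00:58;14.

00:00:58;14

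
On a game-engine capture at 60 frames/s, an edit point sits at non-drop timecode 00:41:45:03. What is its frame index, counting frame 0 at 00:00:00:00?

Total seconds to the label: (0 × 3600 + 41 × 60 + 45) = 2505.
Frame index = 2505 × 60 + 3 = 150303.

150303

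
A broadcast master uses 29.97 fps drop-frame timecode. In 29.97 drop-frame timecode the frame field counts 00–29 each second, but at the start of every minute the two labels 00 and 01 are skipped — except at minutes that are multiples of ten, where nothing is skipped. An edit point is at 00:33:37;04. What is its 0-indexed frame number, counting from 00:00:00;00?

60454

As if non-drop at 30 labels/s: (0 × 3600 + 33 × 60 + 37) × 30 + 4 = 60514.
Minute boundaries passed: 33; those not divisible by 10: 33 − 3 = 30; dropped labels = 2 × 30 = 60.
Actual frame index = 60514 − 60 = 60454.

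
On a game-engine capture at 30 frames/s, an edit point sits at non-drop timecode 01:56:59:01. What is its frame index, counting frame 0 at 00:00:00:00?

Total seconds to the label: (1 × 3600 + 56 × 60 + 59) = 7019.
Frame index = 7019 × 30 + 1 = 210571.

210571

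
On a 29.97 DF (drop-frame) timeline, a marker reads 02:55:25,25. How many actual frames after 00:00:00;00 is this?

315459

Complete 10-minute blocks: 17, each 17982 frames → 305694.
Remaining 5 whole minutes in the current block: 1800 + 4 × 1798 = 8992 frames.
Within the current minute: 25 × 30 + 25 − 2 = 773 (labels ;00/;01 skipped at this minute). Total = 305694 + 8992 + 773 = 315459.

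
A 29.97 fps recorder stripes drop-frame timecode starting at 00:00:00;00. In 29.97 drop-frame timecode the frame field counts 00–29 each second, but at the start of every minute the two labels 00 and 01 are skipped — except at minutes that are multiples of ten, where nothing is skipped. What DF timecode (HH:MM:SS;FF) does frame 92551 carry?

Each 10-minute DF block holds 10 × 60 × 30 − 9 × 2 = 17982 frames. 92551 ÷ 17982 → 5 full blocks, remainder 2641.
Within the partial block the first minute is 1800 frames and each further minute 1798, so 1 further minute boundary passed. Total skipped labels = 18 × 5 + 2 × 1 = 92.
Non-drop label index = 92551 + 92 = 92643; at 30 labels/s that is 00:51:28:03, i.e. DF 00:51:28;03.

00:51:28;03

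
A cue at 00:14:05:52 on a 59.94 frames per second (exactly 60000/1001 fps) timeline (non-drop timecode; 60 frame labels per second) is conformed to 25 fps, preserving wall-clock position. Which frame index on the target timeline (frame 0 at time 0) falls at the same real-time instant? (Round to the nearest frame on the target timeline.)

frame 21168

Source frame index: (0×3600 + 14×60 + 5) × 60 + 52 = 50752.
Real time: 50752 / (60000/1001) = 1587586/1875 s.
Target frame: (1587586/1875) × (25) = 1587586/75 ≈ 21167.813 → 21168.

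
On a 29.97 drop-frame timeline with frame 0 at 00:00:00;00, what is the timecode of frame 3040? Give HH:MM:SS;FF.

00:01:41;12

Each 10-minute DF block holds 10 × 60 × 30 − 9 × 2 = 17982 frames. 3040 ÷ 17982 → 0 full blocks, remainder 3040.
Within the partial block the first minute is 1800 frames and each further minute 1798, so 1 further minute boundary passed. Total skipped labels = 18 × 0 + 2 × 1 = 2.
Non-drop label index = 3040 + 2 = 3042; at 30 labels/s that is 00:01:41:12, i.e. DF 00:01:41;12.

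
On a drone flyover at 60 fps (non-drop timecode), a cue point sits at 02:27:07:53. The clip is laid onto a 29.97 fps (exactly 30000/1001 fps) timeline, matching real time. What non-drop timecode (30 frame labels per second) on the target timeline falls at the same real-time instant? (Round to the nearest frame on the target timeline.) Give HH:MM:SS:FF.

02:26:59:02

Source frame index: (2×3600 + 27×60 + 7) × 60 + 53 = 529673.
Real time: 529673 / (60) = 529673/60 s.
Target frame: (529673/60) × (30000/1001) = 264836500/1001 ≈ 264571.928 → 264572.
At 30 labels/s: frame 264572 → 02:26:59:02.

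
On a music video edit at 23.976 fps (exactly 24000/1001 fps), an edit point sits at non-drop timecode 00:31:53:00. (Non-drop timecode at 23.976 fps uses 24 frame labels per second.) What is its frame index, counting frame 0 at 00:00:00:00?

frame 45912

Total seconds to the label: (0 × 3600 + 31 × 60 + 53) = 1913.
Frame index = 1913 × 24 + 0 = 45912.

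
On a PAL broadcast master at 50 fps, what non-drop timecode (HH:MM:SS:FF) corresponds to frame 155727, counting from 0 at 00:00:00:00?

00:51:54:27

155727 ÷ 50 = 3114 full seconds, remainder 27 frames.
3114 s = 0 h 51 min 54 s.
Timecode: 00:51:54:27.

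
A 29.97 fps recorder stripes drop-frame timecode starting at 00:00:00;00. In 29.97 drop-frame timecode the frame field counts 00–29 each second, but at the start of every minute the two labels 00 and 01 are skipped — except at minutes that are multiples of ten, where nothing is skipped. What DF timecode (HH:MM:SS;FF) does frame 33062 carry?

Ten DF minutes hold 17982 frames, so frame 33062 lies in block 1 (frames 17982–35963) with 15080 frames into that block.
The block's first minute is 1800 frames and the rest 1798 each; 15080 frames reaches minute 8, so 1 × 18 + 8 × 2 = 34 labels have been skipped so far.
Adding those back, label number 33062 + 34 = 33096 at 30 labels/s is 1103 s + 6 f = 0 h 18 min 23 s frame 6, i.e. 00:18:23;06.

00:18:23;06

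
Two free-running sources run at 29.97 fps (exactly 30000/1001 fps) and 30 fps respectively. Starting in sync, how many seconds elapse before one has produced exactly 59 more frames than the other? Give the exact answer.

The gap grows by |30 − 30000/1001| = 30/1001 frames per second.
Time for a 59-frame gap: 59 ÷ (30/1001) = 59059/30 s.

59059/30 seconds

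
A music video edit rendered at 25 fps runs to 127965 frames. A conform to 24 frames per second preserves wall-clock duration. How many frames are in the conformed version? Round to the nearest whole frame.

122846 frames

Frames at target rate = 127965 × (24) / (25) = 614232/5 ≈ 122846.400.
Nearest whole frame: 122846.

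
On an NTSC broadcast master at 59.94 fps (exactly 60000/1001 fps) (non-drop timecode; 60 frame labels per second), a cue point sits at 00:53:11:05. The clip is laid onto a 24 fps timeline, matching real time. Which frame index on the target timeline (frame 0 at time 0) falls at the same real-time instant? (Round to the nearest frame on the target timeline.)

Source frame index: (0×3600 + 53×60 + 11) × 60 + 5 = 191465.
Real time: 191465 / (60000/1001) = 38331293/12000 s.
Target frame: (38331293/12000) × (24) = 38331293/500 ≈ 76662.586 → 76663.

frame 76663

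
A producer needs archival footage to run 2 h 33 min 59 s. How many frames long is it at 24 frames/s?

221736 frames

2 h 33 min 59 s = 9239 s.
Frames = 9239 × 24 = 221736.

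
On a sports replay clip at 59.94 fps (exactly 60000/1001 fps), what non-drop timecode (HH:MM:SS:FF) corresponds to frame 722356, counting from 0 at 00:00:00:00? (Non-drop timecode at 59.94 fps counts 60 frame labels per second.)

722356 ÷ 60 = 12039 full seconds, remainder 16 frames.
12039 s = 3 h 20 min 39 s.
Timecode: 03:20:39:16.

03:20:39:16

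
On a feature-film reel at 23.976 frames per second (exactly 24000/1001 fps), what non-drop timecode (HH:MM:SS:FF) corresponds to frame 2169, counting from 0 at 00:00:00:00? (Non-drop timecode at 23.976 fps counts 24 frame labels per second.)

00:01:30:09

2169 ÷ 24 = 90 full seconds, remainder 9 frames.
90 s = 0 h 1 min 30 s.
Timecode: 00:01:30:09.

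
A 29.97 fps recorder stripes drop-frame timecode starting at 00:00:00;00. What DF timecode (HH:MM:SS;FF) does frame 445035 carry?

04:07:29;11

Ten DF minutes hold 17982 frames, so frame 445035 lies in block 24 (frames 431568–449549) with 13467 frames into that block.
The block's first minute is 1800 frames and the rest 1798 each; 13467 frames reaches minute 7, so 24 × 18 + 7 × 2 = 446 labels have been skipped so far.
Adding those back, label number 445035 + 446 = 445481 at 30 labels/s is 14849 s + 11 f = 4 h 7 min 29 s frame 11, i.e. 04:07:29;11.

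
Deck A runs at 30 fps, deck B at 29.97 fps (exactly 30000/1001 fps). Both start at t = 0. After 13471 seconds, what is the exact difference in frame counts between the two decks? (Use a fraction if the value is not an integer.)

A emits 30 × 13471 = 404130 frames; B emits 30000/1001 × 13471 = 404130000/1001.
Difference = 404130/1001 frames (≈ 403.7263); B is behind A.

404130/1001 frames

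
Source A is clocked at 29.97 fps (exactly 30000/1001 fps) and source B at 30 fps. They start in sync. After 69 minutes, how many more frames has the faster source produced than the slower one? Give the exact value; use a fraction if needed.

124200/1001 frames

69 min = 4140 s.
A emits 30000/1001 × 4140 = 124200000/1001 frames; B emits 30 × 4140 = 124200.
Difference = 124200/1001 frames (≈ 124.0759); B is ahead of A.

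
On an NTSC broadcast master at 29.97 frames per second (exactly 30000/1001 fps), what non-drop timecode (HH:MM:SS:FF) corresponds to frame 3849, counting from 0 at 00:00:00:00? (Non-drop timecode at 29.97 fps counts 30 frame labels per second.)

3849 ÷ 30 = 128 full seconds, remainder 9 frames.
128 s = 0 h 2 min 8 s.
Timecode: 00:02:08:09.

00:02:08:09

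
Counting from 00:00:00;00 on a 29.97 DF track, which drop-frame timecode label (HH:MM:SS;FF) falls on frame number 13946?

Ten DF minutes hold 17982 frames, so frame 13946 lies in block 0 (frames 0–17981) with 13946 frames into that block.
The block's first minute is 1800 frames and the rest 1798 each; 13946 frames reaches minute 7, so 0 × 18 + 7 × 2 = 14 labels have been skipped so far.
Adding those back, label number 13946 + 14 = 13960 at 30 labels/s is 465 s + 10 f = 0 h 7 min 45 s frame 10, i.e. 00:07:45;10.

00:07:45;10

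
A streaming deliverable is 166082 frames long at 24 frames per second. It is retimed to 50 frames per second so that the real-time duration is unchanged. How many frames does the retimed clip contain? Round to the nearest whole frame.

Frames at target rate = 166082 × (50) / (24) = 2076025/6 ≈ 346004.167.
Nearest whole frame: 346004.

346004 frames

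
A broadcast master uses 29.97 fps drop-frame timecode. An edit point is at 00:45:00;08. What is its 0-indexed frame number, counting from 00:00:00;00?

80926

Complete 10-minute blocks: 4, each 17982 frames → 71928.
Remaining 5 whole minutes in the current block: 1800 + 4 × 1798 = 8992 frames.
Within the current minute: 0 × 30 + 8 − 2 = 6 (labels ;00/;01 skipped at this minute). Total = 71928 + 8992 + 6 = 80926.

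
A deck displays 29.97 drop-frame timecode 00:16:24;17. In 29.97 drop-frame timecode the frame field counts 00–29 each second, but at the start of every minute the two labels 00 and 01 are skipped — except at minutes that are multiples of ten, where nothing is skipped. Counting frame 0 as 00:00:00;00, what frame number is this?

29507

Complete 10-minute blocks: 1, each 17982 frames → 17982.
Remaining 6 whole minutes in the current block: 1800 + 5 × 1798 = 10790 frames.
Within the current minute: 24 × 30 + 17 − 2 = 735 (labels ;00/;01 skipped at this minute). Total = 17982 + 10790 + 735 = 29507.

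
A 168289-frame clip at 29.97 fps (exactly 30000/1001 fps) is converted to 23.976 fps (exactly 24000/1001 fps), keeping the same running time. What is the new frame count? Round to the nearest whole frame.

Frames at target rate = 168289 × (24000/1001) / (30000/1001) = 673156/5 ≈ 134631.200.
Nearest whole frame: 134631.

134631 frames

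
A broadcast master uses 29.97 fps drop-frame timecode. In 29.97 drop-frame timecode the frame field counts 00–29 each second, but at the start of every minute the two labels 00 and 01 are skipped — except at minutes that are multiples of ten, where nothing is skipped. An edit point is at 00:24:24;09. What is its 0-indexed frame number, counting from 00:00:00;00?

43885

Complete 10-minute blocks: 2, each 17982 frames → 35964.
Remaining 4 whole minutes in the current block: 1800 + 3 × 1798 = 7194 frames.
Within the current minute: 24 × 30 + 9 − 2 = 727 (labels ;00/;01 skipped at this minute). Total = 35964 + 7194 + 727 = 43885.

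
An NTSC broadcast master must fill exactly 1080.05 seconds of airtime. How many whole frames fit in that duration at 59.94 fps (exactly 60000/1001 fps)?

Frames = 1080.05 × 60000/1001 = 64803000/1001 ≈ 64738.2617.
Complete frames: 64738.

64738 frames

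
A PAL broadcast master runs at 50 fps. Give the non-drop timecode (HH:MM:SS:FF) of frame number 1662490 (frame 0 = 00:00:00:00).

1662490 ÷ 50 = 33249 full seconds, remainder 40 frames.
33249 s = 9 h 14 min 9 s.
Timecode: 09:14:09:40.

09:14:09:40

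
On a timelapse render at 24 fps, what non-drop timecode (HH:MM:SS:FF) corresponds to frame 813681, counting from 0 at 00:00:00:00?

813681 ÷ 24 = 33903 full seconds, remainder 9 frames.
33903 s = 9 h 25 min 3 s.
Timecode: 09:25:03:09.

09:25:03:09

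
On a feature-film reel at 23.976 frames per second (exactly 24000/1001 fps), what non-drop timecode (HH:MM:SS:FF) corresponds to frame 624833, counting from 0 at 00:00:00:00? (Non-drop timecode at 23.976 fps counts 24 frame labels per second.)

624833 ÷ 24 = 26034 full seconds, remainder 17 frames.
26034 s = 7 h 13 min 54 s.
Timecode: 07:13:54:17.

07:13:54:17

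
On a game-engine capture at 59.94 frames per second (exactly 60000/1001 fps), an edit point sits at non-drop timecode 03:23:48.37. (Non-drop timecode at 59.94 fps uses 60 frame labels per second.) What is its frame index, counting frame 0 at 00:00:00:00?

frame 733717

Total seconds to the label: (3 × 3600 + 23 × 60 + 48) = 12228.
Frame index = 12228 × 60 + 37 = 733717.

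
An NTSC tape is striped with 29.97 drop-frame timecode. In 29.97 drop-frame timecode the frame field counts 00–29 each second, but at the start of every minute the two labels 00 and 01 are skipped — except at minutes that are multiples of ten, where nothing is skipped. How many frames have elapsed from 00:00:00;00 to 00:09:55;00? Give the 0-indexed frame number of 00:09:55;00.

17832

Complete 10-minute blocks: 0, each 17982 frames → 0.
Remaining 9 whole minutes in the current block: 1800 + 8 × 1798 = 16184 frames.
Within the current minute: 55 × 30 + 0 − 2 = 1648 (labels ;00/;01 skipped at this minute). Total = 0 + 16184 + 1648 = 17832.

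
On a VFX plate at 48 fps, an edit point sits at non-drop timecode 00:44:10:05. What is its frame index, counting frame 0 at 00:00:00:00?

Total seconds to the label: (0 × 3600 + 44 × 60 + 10) = 2650.
Frame index = 2650 × 48 + 5 = 127205.

frame 127205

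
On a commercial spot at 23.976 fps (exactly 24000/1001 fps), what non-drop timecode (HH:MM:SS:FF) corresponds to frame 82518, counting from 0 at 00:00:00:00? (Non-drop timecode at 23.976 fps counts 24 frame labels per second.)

82518 ÷ 24 = 3438 full seconds, remainder 6 frames.
3438 s = 0 h 57 min 18 s.
Timecode: 00:57:18:06.

00:57:18:06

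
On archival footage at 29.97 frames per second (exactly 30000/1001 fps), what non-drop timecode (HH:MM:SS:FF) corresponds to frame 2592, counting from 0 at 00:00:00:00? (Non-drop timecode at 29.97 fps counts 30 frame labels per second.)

00:01:26:12

2592 ÷ 30 = 86 full seconds, remainder 12 frames.
86 s = 0 h 1 min 26 s.
Timecode: 00:01:26:12.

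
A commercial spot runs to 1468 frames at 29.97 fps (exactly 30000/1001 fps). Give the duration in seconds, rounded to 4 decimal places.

48.9823 seconds

Running time = 1468 × 1001/30000 = 367367/7500 s ≈ 48.9823 s.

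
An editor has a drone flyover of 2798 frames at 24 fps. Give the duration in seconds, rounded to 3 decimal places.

116.583 seconds

Running time = 2798 × 1/24 = 1399/12 s ≈ 116.583 s.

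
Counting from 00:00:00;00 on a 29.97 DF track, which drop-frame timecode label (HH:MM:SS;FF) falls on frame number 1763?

00:00:58;23

Each 10-minute DF block holds 10 × 60 × 30 − 9 × 2 = 17982 frames. 1763 ÷ 17982 → 0 full blocks, remainder 1763.
Within the partial block the first minute is 1800 frames and each further minute 1798, so 0 further minute boundaries passed. Total skipped labels = 18 × 0 + 2 × 0 = 0.
Non-drop label index = 1763 + 0 = 1763; at 30 labels/s that is 00:00:58:23, i.e. DF 00:00:58;23.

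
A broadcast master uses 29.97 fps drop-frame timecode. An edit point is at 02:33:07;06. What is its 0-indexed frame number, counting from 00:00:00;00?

275340

As if non-drop at 30 labels/s: (2 × 3600 + 33 × 60 + 7) × 30 + 6 = 275616.
Minute boundaries passed: 153; those not divisible by 10: 153 − 15 = 138; dropped labels = 2 × 138 = 276.
Actual frame index = 275616 − 276 = 275340.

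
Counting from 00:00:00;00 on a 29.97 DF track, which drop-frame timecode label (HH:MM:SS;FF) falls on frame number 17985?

Ten DF minutes hold 17982 frames, so frame 17985 lies in block 1 (frames 17982–35963) with 3 frames into that block.
The block's first minute is 1800 frames and the rest 1798 each; 3 frames reaches minute 0, so 1 × 18 + 0 × 2 = 18 labels have been skipped so far.
Adding those back, label number 17985 + 18 = 18003 at 30 labels/s is 600 s + 3 f = 0 h 10 min 0 s frame 3, i.e. 00:10:00;03.

00:10:00;03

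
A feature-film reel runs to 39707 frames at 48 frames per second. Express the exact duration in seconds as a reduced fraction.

39707/48 seconds

Running time = 39707 ÷ (48) = 39707 × 1/48 = 39707/48 s.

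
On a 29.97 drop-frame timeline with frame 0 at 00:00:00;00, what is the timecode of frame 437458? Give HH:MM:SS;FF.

Ten DF minutes hold 17982 frames, so frame 437458 lies in block 24 (frames 431568–449549) with 5890 frames into that block.
The block's first minute is 1800 frames and the rest 1798 each; 5890 frames reaches minute 3, so 24 × 18 + 3 × 2 = 438 labels have been skipped so far.
Adding those back, label number 437458 + 438 = 437896 at 30 labels/s is 14596 s + 16 f = 4 h 3 min 16 s frame 16, i.e. 04:03:16;16.

04:03:16;16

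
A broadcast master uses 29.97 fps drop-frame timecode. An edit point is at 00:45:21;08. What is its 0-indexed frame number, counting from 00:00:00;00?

81556

Complete 10-minute blocks: 4, each 17982 frames → 71928.
Remaining 5 whole minutes in the current block: 1800 + 4 × 1798 = 8992 frames.
Within the current minute: 21 × 30 + 8 − 2 = 636 (labels ;00/;01 skipped at this minute). Total = 71928 + 8992 + 636 = 81556.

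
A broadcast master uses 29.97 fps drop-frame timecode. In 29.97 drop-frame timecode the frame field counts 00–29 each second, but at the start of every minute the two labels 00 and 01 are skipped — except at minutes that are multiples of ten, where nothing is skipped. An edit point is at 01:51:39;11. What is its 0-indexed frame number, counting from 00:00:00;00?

Complete 10-minute blocks: 11, each 17982 frames → 197802.
Remaining 1 whole minute in the current block: 1800 + 0 × 1798 = 1800 frames.
Within the current minute: 39 × 30 + 11 − 2 = 1179 (labels ;00/;01 skipped at this minute). Total = 197802 + 1800 + 1179 = 200781.

200781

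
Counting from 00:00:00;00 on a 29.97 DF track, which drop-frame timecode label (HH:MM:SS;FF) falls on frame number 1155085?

Ten DF minutes hold 17982 frames, so frame 1155085 lies in block 64 (frames 1150848–1168829) with 4237 frames into that block.
The block's first minute is 1800 frames and the rest 1798 each; 4237 frames reaches minute 2, so 64 × 18 + 2 × 2 = 1156 labels have been skipped so far.
Adding those back, label number 1155085 + 1156 = 1156241 at 30 labels/s is 38541 s + 11 f = 10 h 42 min 21 s frame 11, i.e. 10:42:21;11.

10:42:21;11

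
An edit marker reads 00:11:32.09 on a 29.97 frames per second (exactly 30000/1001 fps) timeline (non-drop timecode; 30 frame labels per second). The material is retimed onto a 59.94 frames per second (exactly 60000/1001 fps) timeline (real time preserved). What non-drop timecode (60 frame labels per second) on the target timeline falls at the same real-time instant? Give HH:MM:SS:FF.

Source frame index: (0×3600 + 11×60 + 32) × 30 + 9 = 20769.
Real time: 20769 / (30000/1001) = 6929923/10000 s.
Target frame: (6929923/10000) × (60000/1001) = 41538.
At 60 labels/s: frame 41538 → 00:11:32:18.

00:11:32:18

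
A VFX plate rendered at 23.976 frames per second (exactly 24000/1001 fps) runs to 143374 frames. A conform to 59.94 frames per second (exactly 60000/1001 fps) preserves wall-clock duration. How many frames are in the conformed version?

358435 frames

Target frames = source frames × (target rate / source rate) = 143374 × (60000/1001)/(24000/1001) = 143374 × 5/2 = 358435.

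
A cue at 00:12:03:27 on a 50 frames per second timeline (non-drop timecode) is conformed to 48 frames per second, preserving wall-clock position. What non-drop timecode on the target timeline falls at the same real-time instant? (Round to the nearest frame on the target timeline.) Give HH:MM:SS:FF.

Source frame index: (0×3600 + 12×60 + 3) × 50 + 27 = 36177.
Real time: 36177 / (50) = 36177/50 s.
Target frame: (36177/50) × (48) = 868248/25 ≈ 34729.920 → 34730.
At 48 labels/s: frame 34730 → 00:12:03:26.

00:12:03:26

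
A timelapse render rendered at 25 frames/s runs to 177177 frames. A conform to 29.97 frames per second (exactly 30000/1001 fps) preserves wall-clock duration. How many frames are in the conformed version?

Target frames = source frames × (target rate / source rate) = 177177 × (30000/1001)/(25) = 177177 × 1200/1001 = 212400.

212400 frames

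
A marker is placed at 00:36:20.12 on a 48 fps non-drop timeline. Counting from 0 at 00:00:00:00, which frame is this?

104652

Total seconds to the label: (0 × 3600 + 36 × 60 + 20) = 2180.
Frame index = 2180 × 48 + 12 = 104652.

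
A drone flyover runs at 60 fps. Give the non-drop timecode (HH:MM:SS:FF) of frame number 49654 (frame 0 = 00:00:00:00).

00:13:47:34

49654 ÷ 60 = 827 full seconds, remainder 34 frames.
827 s = 0 h 13 min 47 s.
Timecode: 00:13:47:34.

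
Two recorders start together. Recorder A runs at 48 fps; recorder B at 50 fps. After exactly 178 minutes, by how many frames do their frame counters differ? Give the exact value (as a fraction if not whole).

21360 frames

178 min = 10680 s.
A emits 48 × 10680 = 512640 frames; B emits 50 × 10680 = 534000.
Difference = 21360 frames; B is ahead of A.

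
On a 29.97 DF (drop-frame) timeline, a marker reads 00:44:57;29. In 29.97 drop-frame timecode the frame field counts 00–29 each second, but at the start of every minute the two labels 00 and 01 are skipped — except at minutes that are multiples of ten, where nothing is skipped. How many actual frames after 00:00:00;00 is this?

Complete 10-minute blocks: 4, each 17982 frames → 71928.
Remaining 4 whole minutes in the current block: 1800 + 3 × 1798 = 7194 frames.
Within the current minute: 57 × 30 + 29 − 2 = 1737 (labels ;00/;01 skipped at this minute). Total = 71928 + 7194 + 1737 = 80859.

80859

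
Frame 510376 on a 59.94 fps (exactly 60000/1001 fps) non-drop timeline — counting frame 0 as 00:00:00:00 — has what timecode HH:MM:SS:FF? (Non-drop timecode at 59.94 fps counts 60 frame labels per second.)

510376 ÷ 60 = 8506 full seconds, remainder 16 frames.
8506 s = 2 h 21 min 46 s.
Timecode: 02:21:46:16.

02:21:46:16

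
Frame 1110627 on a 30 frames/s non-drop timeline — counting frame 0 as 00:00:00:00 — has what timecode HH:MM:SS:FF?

1110627 ÷ 30 = 37020 full seconds, remainder 27 frames.
37020 s = 10 h 17 min 0 s.
Timecode: 10:17:00:27.

10:17:00:27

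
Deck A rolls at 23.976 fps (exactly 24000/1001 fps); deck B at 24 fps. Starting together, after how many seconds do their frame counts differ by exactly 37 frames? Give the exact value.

The gap grows by |24 − 24000/1001| = 24/1001 frames per second.
Time for a 37-frame gap: 37 ÷ (24/1001) = 37037/24 s.

37037/24 seconds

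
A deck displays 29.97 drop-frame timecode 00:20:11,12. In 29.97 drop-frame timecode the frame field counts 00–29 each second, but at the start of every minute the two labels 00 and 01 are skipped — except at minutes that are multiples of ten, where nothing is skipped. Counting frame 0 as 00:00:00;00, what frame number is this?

As if non-drop at 30 labels/s: (0 × 3600 + 20 × 60 + 11) × 30 + 12 = 36342.
Minute boundaries passed: 20; those not divisible by 10: 20 − 2 = 18; dropped labels = 2 × 18 = 36.
Actual frame index = 36342 − 36 = 36306.

36306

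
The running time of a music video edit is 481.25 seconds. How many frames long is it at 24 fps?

11550 frames

Frames = 481.25 × 24 = 11550.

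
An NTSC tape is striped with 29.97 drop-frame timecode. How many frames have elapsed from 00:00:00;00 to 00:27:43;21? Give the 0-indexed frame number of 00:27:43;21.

Complete 10-minute blocks: 2, each 17982 frames → 35964.
Remaining 7 whole minutes in the current block: 1800 + 6 × 1798 = 12588 frames.
Within the current minute: 43 × 30 + 21 − 2 = 1309 (labels ;00/;01 skipped at this minute). Total = 35964 + 12588 + 1309 = 49861.

49861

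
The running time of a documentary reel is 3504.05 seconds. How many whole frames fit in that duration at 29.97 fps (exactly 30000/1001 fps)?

Frames = 3504.05 × 30000/1001 = 9556500/91 ≈ 105016.4835.
Complete frames: 105016.

105016 frames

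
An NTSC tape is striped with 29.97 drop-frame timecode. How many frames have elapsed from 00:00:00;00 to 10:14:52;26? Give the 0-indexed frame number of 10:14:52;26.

As if non-drop at 30 labels/s: (10 × 3600 + 14 × 60 + 52) × 30 + 26 = 1106786.
Minute boundaries passed: 614; those not divisible by 10: 614 − 61 = 553; dropped labels = 2 × 553 = 1106.
Actual frame index = 1106786 − 1106 = 1105680.

1105680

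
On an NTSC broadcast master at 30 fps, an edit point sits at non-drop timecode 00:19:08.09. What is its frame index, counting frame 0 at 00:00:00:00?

Total seconds to the label: (0 × 3600 + 19 × 60 + 8) = 1148.
Frame index = 1148 × 30 + 9 = 34449.

34449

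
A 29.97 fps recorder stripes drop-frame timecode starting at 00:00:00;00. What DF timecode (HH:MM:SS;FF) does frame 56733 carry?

00:31:32;29

Ten DF minutes hold 17982 frames, so frame 56733 lies in block 3 (frames 53946–71927) with 2787 frames into that block.
The block's first minute is 1800 frames and the rest 1798 each; 2787 frames reaches minute 1, so 3 × 18 + 1 × 2 = 56 labels have been skipped so far.
Adding those back, label number 56733 + 56 = 56789 at 30 labels/s is 1892 s + 29 f = 0 h 31 min 32 s frame 29, i.e. 00:31:32;29.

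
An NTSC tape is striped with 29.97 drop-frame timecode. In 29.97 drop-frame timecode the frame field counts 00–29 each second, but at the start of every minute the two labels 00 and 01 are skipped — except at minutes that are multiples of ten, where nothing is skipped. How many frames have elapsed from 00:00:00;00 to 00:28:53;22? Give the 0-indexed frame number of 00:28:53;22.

51960

As if non-drop at 30 labels/s: (0 × 3600 + 28 × 60 + 53) × 30 + 22 = 52012.
Minute boundaries passed: 28; those not divisible by 10: 28 − 2 = 26; dropped labels = 2 × 26 = 52.
Actual frame index = 52012 − 52 = 51960.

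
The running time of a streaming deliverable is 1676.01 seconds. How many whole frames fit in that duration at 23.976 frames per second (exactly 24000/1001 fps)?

Frames = 1676.01 × 24000/1001 = 5746320/143 ≈ 40184.0559.
Complete frames: 40184.

40184 frames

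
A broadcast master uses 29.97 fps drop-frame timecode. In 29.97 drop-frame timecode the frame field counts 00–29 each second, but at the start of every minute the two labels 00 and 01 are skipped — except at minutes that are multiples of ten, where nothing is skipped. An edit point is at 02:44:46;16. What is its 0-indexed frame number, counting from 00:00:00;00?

296300

Complete 10-minute blocks: 16, each 17982 frames → 287712.
Remaining 4 whole minutes in the current block: 1800 + 3 × 1798 = 7194 frames.
Within the current minute: 46 × 30 + 16 − 2 = 1394 (labels ;00/;01 skipped at this minute). Total = 287712 + 7194 + 1394 = 296300.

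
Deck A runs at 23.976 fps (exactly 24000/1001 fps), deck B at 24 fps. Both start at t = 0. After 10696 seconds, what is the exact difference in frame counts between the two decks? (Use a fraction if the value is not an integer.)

A emits 24000/1001 × 10696 = 36672000/143 frames; B emits 24 × 10696 = 256704.
Difference = 36672/143 frames (≈ 256.4476); B is ahead of A.

36672/143 frames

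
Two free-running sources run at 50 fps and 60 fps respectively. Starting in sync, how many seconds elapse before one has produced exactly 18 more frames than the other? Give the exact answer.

1.8 seconds

The gap grows by |60 − 50| = 10 frames per second.
Time for a 18-frame gap: 18 ÷ (10) = 1.8 s.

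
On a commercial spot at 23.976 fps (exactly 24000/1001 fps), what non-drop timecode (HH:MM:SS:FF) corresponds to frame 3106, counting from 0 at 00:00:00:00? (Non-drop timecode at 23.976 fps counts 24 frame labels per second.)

3106 ÷ 24 = 129 full seconds, remainder 10 frames.
129 s = 0 h 2 min 9 s.
Timecode: 00:02:09:10.

00:02:09:10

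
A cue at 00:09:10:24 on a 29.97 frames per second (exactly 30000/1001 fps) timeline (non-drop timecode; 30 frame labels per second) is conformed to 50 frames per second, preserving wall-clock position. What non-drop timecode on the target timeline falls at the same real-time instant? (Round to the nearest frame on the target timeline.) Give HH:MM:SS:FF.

00:09:11:18

Source frame index: (0×3600 + 9×60 + 10) × 30 + 24 = 16524.
Real time: 16524 / (30000/1001) = 1378377/2500 s.
Target frame: (1378377/2500) × (50) = 1378377/50 ≈ 27567.540 → 27568.
At 50 labels/s: frame 27568 → 00:09:11:18.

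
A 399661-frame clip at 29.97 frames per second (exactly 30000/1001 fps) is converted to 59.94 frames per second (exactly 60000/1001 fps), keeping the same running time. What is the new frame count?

Target frames = source frames × (target rate / source rate) = 399661 × (60000/1001)/(30000/1001) = 399661 × 2 = 799322.

799322 frames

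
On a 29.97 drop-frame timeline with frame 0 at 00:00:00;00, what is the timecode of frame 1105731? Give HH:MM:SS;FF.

10:14:54;17

Each 10-minute DF block holds 10 × 60 × 30 − 9 × 2 = 17982 frames. 1105731 ÷ 17982 → 61 full blocks, remainder 8829.
Within the partial block the first minute is 1800 frames and each further minute 1798, so 4 further minute boundaries passed. Total skipped labels = 18 × 61 + 2 × 4 = 1106.
Non-drop label index = 1105731 + 1106 = 1106837; at 30 labels/s that is 10:14:54:17, i.e. DF 10:14:54;17.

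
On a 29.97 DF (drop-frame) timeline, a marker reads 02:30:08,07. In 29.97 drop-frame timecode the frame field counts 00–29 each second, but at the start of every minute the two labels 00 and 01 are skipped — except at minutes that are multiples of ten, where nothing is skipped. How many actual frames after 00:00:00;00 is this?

269977

Complete 10-minute blocks: 15, each 17982 frames → 269730.
Remaining 0 whole minutes in the current block: 0 frames.
Within the current minute: 8 × 30 + 7 = 247. Total = 269730 + 0 + 247 = 269977.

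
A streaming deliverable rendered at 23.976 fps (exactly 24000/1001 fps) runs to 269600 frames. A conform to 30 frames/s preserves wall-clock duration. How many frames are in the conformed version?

Target frames = source frames × (target rate / source rate) = 269600 × (30)/(24000/1001) = 269600 × 1001/800 = 337337.

337337 frames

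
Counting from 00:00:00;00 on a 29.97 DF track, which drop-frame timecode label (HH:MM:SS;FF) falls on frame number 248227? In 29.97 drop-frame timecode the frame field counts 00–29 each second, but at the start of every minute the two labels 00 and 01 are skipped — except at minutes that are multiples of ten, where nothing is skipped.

02:18:02;17

Ten DF minutes hold 17982 frames, so frame 248227 lies in block 13 (frames 233766–251747) with 14461 frames into that block.
The block's first minute is 1800 frames and the rest 1798 each; 14461 frames reaches minute 8, so 13 × 18 + 8 × 2 = 250 labels have been skipped so far.
Adding those back, label number 248227 + 250 = 248477 at 30 labels/s is 8282 s + 17 f = 2 h 18 min 2 s frame 17, i.e. 02:18:02;17.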